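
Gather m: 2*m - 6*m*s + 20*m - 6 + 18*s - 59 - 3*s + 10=m*(22 - 6*s) + 15*s - 55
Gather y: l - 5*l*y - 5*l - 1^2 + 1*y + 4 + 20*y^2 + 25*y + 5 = -4*l + 20*y^2 + y*(26 - 5*l) + 8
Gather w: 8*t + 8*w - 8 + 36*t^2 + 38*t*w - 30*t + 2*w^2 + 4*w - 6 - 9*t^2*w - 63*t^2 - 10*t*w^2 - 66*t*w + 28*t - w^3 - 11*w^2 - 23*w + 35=-27*t^2 + 6*t - w^3 + w^2*(-10*t - 9) + w*(-9*t^2 - 28*t - 11) + 21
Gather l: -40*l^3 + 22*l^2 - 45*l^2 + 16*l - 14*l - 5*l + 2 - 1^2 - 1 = -40*l^3 - 23*l^2 - 3*l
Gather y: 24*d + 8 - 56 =24*d - 48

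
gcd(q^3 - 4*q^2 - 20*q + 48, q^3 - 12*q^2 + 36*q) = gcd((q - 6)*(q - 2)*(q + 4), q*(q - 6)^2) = q - 6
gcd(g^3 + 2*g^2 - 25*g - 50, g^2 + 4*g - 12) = 1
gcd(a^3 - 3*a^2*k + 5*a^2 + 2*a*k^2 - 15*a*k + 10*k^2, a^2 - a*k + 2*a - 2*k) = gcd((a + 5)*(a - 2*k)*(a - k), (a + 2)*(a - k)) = a - k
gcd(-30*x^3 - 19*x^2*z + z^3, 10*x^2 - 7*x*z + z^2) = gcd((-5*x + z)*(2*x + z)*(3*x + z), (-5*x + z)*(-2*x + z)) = 5*x - z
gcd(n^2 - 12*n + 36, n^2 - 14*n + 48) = n - 6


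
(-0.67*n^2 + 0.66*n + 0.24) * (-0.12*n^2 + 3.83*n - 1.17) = 0.0804*n^4 - 2.6453*n^3 + 3.2829*n^2 + 0.147*n - 0.2808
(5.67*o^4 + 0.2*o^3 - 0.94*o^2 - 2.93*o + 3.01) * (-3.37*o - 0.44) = -19.1079*o^5 - 3.1688*o^4 + 3.0798*o^3 + 10.2877*o^2 - 8.8545*o - 1.3244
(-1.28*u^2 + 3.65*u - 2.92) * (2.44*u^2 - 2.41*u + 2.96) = -3.1232*u^4 + 11.9908*u^3 - 19.7101*u^2 + 17.8412*u - 8.6432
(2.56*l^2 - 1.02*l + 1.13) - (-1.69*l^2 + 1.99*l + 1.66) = 4.25*l^2 - 3.01*l - 0.53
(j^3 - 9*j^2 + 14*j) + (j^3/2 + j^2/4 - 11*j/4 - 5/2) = 3*j^3/2 - 35*j^2/4 + 45*j/4 - 5/2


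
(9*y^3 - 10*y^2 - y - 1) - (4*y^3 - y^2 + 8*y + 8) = 5*y^3 - 9*y^2 - 9*y - 9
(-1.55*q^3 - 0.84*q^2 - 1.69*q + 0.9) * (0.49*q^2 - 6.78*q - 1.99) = -0.7595*q^5 + 10.0974*q^4 + 7.9516*q^3 + 13.5708*q^2 - 2.7389*q - 1.791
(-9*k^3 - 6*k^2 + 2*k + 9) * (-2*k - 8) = 18*k^4 + 84*k^3 + 44*k^2 - 34*k - 72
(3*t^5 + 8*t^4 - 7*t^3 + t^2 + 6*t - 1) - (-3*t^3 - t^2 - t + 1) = 3*t^5 + 8*t^4 - 4*t^3 + 2*t^2 + 7*t - 2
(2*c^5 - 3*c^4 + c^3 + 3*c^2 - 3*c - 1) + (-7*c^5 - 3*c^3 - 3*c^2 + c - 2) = -5*c^5 - 3*c^4 - 2*c^3 - 2*c - 3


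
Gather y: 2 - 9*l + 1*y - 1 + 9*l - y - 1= 0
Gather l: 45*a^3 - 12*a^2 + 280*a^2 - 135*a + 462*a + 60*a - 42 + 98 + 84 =45*a^3 + 268*a^2 + 387*a + 140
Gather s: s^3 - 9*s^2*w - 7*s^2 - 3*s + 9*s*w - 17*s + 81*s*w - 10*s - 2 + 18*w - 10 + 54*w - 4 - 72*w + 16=s^3 + s^2*(-9*w - 7) + s*(90*w - 30)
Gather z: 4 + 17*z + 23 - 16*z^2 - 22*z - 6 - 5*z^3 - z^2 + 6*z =-5*z^3 - 17*z^2 + z + 21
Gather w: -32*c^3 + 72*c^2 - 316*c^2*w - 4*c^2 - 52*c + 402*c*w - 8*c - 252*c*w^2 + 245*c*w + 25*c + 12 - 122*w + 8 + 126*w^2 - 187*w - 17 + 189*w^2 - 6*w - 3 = -32*c^3 + 68*c^2 - 35*c + w^2*(315 - 252*c) + w*(-316*c^2 + 647*c - 315)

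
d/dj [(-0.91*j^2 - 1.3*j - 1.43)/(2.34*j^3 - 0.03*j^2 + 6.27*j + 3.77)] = (2.1294*j^4 + 6.084*j^3 + 4.2939*j^2 - 6.9472*j + 4.0651)/(5.4756*j^6 - 0.1404*j^5 + 29.3445*j^4 + 17.2674*j^3 + 39.0867*j^2 + 47.2758*j + 14.2129)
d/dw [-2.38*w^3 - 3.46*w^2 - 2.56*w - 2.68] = -7.14*w^2 - 6.92*w - 2.56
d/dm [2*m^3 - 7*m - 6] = 6*m^2 - 7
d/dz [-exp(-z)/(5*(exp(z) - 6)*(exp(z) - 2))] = (3*exp(2*z) - 16*exp(z) + 12)*exp(-z)/(5*(exp(4*z) - 16*exp(3*z) + 88*exp(2*z) - 192*exp(z) + 144))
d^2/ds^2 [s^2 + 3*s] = 2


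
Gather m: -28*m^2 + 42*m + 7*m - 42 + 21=-28*m^2 + 49*m - 21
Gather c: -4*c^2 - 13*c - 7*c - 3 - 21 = -4*c^2 - 20*c - 24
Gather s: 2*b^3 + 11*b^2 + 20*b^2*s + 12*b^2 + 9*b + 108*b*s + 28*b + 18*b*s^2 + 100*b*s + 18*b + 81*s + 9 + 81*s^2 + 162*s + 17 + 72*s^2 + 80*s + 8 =2*b^3 + 23*b^2 + 55*b + s^2*(18*b + 153) + s*(20*b^2 + 208*b + 323) + 34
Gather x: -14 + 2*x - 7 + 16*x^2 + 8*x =16*x^2 + 10*x - 21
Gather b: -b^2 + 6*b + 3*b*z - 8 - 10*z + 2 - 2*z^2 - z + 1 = -b^2 + b*(3*z + 6) - 2*z^2 - 11*z - 5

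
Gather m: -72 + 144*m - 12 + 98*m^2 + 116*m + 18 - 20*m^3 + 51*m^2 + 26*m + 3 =-20*m^3 + 149*m^2 + 286*m - 63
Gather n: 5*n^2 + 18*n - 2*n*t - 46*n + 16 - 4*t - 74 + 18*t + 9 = 5*n^2 + n*(-2*t - 28) + 14*t - 49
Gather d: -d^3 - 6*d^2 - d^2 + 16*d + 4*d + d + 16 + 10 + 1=-d^3 - 7*d^2 + 21*d + 27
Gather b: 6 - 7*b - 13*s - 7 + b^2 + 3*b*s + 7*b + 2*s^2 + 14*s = b^2 + 3*b*s + 2*s^2 + s - 1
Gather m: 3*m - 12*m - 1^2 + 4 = 3 - 9*m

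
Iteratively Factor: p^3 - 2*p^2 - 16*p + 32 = (p - 2)*(p^2 - 16) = (p - 2)*(p + 4)*(p - 4)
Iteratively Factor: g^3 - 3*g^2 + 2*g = (g - 2)*(g^2 - g) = (g - 2)*(g - 1)*(g)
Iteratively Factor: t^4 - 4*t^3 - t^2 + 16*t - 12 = (t - 1)*(t^3 - 3*t^2 - 4*t + 12) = (t - 3)*(t - 1)*(t^2 - 4) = (t - 3)*(t - 1)*(t + 2)*(t - 2)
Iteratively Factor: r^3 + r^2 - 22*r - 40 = (r + 4)*(r^2 - 3*r - 10) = (r + 2)*(r + 4)*(r - 5)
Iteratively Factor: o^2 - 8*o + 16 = (o - 4)*(o - 4)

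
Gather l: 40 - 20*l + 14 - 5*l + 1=55 - 25*l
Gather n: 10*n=10*n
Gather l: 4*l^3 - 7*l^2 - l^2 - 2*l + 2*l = 4*l^3 - 8*l^2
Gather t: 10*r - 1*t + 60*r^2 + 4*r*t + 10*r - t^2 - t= 60*r^2 + 20*r - t^2 + t*(4*r - 2)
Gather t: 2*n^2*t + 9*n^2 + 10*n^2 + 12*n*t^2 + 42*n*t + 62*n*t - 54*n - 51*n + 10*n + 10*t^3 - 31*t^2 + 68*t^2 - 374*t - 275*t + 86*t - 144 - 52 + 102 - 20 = 19*n^2 - 95*n + 10*t^3 + t^2*(12*n + 37) + t*(2*n^2 + 104*n - 563) - 114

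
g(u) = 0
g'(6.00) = 0.00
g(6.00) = 0.00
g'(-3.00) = 0.00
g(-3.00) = 0.00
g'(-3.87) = 0.00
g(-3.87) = 0.00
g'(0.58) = 0.00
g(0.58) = 0.00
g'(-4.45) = 0.00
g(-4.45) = 0.00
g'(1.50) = 0.00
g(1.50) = 0.00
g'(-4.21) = 0.00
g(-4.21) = 0.00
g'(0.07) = 0.00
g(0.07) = 0.00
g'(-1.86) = 0.00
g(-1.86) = 0.00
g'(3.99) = 0.00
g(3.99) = 0.00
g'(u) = 0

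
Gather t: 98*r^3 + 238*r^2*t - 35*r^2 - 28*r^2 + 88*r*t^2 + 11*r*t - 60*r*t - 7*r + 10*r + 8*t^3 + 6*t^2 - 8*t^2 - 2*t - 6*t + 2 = 98*r^3 - 63*r^2 + 3*r + 8*t^3 + t^2*(88*r - 2) + t*(238*r^2 - 49*r - 8) + 2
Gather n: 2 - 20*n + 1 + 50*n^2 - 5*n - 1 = 50*n^2 - 25*n + 2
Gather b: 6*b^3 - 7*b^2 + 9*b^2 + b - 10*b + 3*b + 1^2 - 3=6*b^3 + 2*b^2 - 6*b - 2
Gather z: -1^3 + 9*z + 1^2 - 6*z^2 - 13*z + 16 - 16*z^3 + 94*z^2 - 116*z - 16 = -16*z^3 + 88*z^2 - 120*z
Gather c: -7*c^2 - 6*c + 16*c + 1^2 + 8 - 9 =-7*c^2 + 10*c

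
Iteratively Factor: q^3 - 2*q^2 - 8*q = (q)*(q^2 - 2*q - 8) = q*(q - 4)*(q + 2)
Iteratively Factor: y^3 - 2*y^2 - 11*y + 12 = (y + 3)*(y^2 - 5*y + 4) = (y - 4)*(y + 3)*(y - 1)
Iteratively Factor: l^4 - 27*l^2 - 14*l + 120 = (l + 4)*(l^3 - 4*l^2 - 11*l + 30) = (l + 3)*(l + 4)*(l^2 - 7*l + 10) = (l - 2)*(l + 3)*(l + 4)*(l - 5)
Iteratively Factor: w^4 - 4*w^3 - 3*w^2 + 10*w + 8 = (w - 4)*(w^3 - 3*w - 2) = (w - 4)*(w - 2)*(w^2 + 2*w + 1) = (w - 4)*(w - 2)*(w + 1)*(w + 1)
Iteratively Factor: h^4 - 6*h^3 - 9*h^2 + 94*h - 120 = (h - 2)*(h^3 - 4*h^2 - 17*h + 60) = (h - 3)*(h - 2)*(h^2 - h - 20) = (h - 5)*(h - 3)*(h - 2)*(h + 4)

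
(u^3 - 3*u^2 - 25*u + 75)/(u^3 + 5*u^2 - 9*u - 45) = (u - 5)/(u + 3)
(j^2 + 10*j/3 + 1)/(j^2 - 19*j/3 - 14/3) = (3*j^2 + 10*j + 3)/(3*j^2 - 19*j - 14)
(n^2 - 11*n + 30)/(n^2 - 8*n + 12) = (n - 5)/(n - 2)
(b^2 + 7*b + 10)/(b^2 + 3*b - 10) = (b + 2)/(b - 2)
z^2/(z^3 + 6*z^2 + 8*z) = z/(z^2 + 6*z + 8)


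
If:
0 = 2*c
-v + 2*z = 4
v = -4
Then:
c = 0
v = -4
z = 0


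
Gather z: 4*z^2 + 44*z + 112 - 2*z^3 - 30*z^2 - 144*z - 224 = -2*z^3 - 26*z^2 - 100*z - 112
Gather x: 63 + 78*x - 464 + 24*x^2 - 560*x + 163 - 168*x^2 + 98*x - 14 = -144*x^2 - 384*x - 252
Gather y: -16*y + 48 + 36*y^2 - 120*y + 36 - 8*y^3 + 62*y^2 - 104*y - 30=-8*y^3 + 98*y^2 - 240*y + 54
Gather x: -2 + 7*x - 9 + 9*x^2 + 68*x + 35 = 9*x^2 + 75*x + 24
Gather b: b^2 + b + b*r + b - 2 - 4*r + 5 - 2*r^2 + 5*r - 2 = b^2 + b*(r + 2) - 2*r^2 + r + 1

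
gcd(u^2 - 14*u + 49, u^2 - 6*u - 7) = u - 7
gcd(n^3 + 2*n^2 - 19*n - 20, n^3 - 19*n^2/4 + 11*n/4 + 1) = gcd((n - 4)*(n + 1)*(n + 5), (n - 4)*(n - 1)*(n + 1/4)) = n - 4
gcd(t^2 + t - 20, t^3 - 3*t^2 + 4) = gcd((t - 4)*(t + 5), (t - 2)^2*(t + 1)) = 1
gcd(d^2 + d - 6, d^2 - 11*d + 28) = 1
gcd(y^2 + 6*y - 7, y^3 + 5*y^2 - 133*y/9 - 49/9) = y + 7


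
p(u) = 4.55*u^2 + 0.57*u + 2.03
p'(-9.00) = -81.33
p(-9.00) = 365.45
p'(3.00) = 27.87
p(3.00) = 44.69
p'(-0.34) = -2.52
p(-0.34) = 2.36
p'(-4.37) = -39.20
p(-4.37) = 86.43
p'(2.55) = 23.78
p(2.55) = 33.07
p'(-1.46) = -12.72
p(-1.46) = 10.90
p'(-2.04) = -17.99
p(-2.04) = 19.80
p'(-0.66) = -5.44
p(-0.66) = 3.64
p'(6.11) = 56.17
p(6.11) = 175.37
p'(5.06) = 46.62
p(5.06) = 121.41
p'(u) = 9.1*u + 0.57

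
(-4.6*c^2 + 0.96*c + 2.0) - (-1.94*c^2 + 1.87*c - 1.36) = -2.66*c^2 - 0.91*c + 3.36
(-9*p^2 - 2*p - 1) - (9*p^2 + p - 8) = -18*p^2 - 3*p + 7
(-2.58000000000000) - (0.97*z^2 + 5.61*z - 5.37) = -0.97*z^2 - 5.61*z + 2.79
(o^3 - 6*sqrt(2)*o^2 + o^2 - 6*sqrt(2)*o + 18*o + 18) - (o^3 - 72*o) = -6*sqrt(2)*o^2 + o^2 - 6*sqrt(2)*o + 90*o + 18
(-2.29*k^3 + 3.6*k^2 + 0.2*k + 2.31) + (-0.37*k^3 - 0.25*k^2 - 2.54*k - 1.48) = -2.66*k^3 + 3.35*k^2 - 2.34*k + 0.83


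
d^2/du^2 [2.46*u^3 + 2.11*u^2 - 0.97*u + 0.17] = 14.76*u + 4.22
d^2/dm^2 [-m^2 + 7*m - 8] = -2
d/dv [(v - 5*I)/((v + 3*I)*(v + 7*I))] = (-v^2 + 10*I*v - 71)/(v^4 + 20*I*v^3 - 142*v^2 - 420*I*v + 441)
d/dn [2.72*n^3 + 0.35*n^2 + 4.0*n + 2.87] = 8.16*n^2 + 0.7*n + 4.0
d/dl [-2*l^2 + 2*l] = 2 - 4*l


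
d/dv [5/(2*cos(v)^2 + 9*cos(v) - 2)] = 5*(4*cos(v) + 9)*sin(v)/(9*cos(v) + cos(2*v) - 1)^2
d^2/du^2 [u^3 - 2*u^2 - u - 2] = 6*u - 4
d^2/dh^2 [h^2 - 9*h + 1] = 2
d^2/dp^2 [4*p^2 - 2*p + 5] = 8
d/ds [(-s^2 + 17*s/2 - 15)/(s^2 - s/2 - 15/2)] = (-32*s^2 + 180*s - 285)/(4*s^4 - 4*s^3 - 59*s^2 + 30*s + 225)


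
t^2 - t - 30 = (t - 6)*(t + 5)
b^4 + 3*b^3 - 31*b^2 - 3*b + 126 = (b - 3)^2*(b + 2)*(b + 7)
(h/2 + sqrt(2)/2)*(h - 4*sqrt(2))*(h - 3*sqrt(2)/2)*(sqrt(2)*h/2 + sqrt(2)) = sqrt(2)*h^4/4 - 9*h^3/4 + sqrt(2)*h^3/2 - 9*h^2/2 + sqrt(2)*h^2/4 + sqrt(2)*h/2 + 6*h + 12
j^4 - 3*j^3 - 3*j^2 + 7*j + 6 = (j - 3)*(j - 2)*(j + 1)^2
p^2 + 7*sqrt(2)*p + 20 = (p + 2*sqrt(2))*(p + 5*sqrt(2))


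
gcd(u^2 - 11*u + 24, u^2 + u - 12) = u - 3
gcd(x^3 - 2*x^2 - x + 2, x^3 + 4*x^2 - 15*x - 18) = x + 1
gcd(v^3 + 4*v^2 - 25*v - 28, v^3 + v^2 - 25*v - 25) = v + 1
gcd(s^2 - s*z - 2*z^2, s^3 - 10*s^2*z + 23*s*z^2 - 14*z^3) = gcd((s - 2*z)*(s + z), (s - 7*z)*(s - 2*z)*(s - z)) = -s + 2*z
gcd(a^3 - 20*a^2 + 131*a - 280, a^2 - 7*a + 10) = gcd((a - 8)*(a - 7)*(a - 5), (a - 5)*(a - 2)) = a - 5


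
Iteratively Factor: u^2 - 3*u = (u - 3)*(u)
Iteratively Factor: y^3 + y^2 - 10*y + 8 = (y - 1)*(y^2 + 2*y - 8) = (y - 2)*(y - 1)*(y + 4)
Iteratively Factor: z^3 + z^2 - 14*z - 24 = (z + 2)*(z^2 - z - 12) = (z - 4)*(z + 2)*(z + 3)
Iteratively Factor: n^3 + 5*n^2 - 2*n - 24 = (n + 4)*(n^2 + n - 6) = (n + 3)*(n + 4)*(n - 2)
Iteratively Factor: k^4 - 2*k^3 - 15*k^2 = (k + 3)*(k^3 - 5*k^2) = (k - 5)*(k + 3)*(k^2) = k*(k - 5)*(k + 3)*(k)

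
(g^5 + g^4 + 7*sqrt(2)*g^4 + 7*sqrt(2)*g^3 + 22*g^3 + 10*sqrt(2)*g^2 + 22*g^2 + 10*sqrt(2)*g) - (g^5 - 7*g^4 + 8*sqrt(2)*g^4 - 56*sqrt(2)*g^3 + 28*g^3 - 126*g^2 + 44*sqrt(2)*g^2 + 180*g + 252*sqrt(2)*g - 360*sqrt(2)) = -sqrt(2)*g^4 + 8*g^4 - 6*g^3 + 63*sqrt(2)*g^3 - 34*sqrt(2)*g^2 + 148*g^2 - 242*sqrt(2)*g - 180*g + 360*sqrt(2)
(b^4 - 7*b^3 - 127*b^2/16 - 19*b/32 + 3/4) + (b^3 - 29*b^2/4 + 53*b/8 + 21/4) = b^4 - 6*b^3 - 243*b^2/16 + 193*b/32 + 6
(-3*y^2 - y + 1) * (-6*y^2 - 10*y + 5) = 18*y^4 + 36*y^3 - 11*y^2 - 15*y + 5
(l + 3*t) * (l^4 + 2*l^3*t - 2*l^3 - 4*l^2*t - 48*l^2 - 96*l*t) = l^5 + 5*l^4*t - 2*l^4 + 6*l^3*t^2 - 10*l^3*t - 48*l^3 - 12*l^2*t^2 - 240*l^2*t - 288*l*t^2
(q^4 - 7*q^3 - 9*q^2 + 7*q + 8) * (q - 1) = q^5 - 8*q^4 - 2*q^3 + 16*q^2 + q - 8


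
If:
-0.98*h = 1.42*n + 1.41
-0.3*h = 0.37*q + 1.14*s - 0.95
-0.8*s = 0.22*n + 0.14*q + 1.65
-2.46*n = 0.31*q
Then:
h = 1.14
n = -1.78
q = 14.10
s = -4.04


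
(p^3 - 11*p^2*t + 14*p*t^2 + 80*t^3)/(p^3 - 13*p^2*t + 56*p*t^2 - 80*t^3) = (p^2 - 6*p*t - 16*t^2)/(p^2 - 8*p*t + 16*t^2)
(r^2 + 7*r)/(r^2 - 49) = r/(r - 7)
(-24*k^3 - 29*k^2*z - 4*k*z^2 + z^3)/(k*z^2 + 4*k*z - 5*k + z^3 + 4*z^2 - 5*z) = (-24*k^2 - 5*k*z + z^2)/(z^2 + 4*z - 5)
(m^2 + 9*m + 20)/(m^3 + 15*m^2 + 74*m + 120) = 1/(m + 6)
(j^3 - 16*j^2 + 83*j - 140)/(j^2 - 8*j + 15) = (j^2 - 11*j + 28)/(j - 3)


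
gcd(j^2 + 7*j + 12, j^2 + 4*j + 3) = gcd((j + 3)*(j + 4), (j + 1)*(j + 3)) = j + 3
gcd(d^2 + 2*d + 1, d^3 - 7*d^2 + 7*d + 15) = d + 1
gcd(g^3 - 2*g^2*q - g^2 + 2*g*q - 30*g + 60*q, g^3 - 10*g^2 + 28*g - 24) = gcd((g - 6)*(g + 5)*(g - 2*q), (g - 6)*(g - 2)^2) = g - 6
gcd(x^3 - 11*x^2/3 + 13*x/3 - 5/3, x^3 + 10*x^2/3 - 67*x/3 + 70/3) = x - 5/3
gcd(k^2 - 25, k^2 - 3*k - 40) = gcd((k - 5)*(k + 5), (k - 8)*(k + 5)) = k + 5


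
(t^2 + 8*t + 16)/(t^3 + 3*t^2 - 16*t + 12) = (t^2 + 8*t + 16)/(t^3 + 3*t^2 - 16*t + 12)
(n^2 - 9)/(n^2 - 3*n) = (n + 3)/n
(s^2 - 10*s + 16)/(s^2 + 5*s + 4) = (s^2 - 10*s + 16)/(s^2 + 5*s + 4)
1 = 1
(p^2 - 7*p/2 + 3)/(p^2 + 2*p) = (p^2 - 7*p/2 + 3)/(p*(p + 2))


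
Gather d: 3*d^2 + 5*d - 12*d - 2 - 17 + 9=3*d^2 - 7*d - 10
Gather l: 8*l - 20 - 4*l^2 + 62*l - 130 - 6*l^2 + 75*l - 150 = -10*l^2 + 145*l - 300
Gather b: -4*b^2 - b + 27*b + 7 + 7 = -4*b^2 + 26*b + 14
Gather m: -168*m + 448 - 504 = -168*m - 56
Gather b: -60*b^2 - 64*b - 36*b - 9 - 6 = -60*b^2 - 100*b - 15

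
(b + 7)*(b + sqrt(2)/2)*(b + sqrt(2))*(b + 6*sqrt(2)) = b^4 + 7*b^3 + 15*sqrt(2)*b^3/2 + 19*b^2 + 105*sqrt(2)*b^2/2 + 6*sqrt(2)*b + 133*b + 42*sqrt(2)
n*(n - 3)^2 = n^3 - 6*n^2 + 9*n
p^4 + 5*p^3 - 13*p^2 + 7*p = p*(p - 1)^2*(p + 7)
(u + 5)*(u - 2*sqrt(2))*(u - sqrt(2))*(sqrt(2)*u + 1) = sqrt(2)*u^4 - 5*u^3 + 5*sqrt(2)*u^3 - 25*u^2 + sqrt(2)*u^2 + 4*u + 5*sqrt(2)*u + 20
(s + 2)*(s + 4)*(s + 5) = s^3 + 11*s^2 + 38*s + 40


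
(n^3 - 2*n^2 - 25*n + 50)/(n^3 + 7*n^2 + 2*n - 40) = (n - 5)/(n + 4)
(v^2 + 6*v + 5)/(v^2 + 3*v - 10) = (v + 1)/(v - 2)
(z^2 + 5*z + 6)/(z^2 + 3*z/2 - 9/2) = 2*(z + 2)/(2*z - 3)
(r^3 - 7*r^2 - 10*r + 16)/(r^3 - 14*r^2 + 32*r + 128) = (r - 1)/(r - 8)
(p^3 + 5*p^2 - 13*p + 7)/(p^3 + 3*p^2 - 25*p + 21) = (p - 1)/(p - 3)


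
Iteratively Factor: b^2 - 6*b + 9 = (b - 3)*(b - 3)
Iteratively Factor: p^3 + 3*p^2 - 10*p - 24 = (p + 2)*(p^2 + p - 12) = (p + 2)*(p + 4)*(p - 3)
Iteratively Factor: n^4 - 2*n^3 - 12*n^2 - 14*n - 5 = (n + 1)*(n^3 - 3*n^2 - 9*n - 5) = (n - 5)*(n + 1)*(n^2 + 2*n + 1) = (n - 5)*(n + 1)^2*(n + 1)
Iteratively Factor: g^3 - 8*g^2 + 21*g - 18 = (g - 2)*(g^2 - 6*g + 9) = (g - 3)*(g - 2)*(g - 3)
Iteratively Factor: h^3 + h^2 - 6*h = (h)*(h^2 + h - 6) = h*(h + 3)*(h - 2)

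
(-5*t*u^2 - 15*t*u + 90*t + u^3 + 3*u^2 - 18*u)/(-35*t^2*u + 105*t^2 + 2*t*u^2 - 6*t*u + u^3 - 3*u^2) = (u + 6)/(7*t + u)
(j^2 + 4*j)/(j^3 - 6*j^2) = (j + 4)/(j*(j - 6))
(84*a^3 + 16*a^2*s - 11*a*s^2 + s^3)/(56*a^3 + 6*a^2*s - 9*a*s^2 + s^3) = (-6*a + s)/(-4*a + s)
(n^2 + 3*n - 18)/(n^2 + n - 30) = (n - 3)/(n - 5)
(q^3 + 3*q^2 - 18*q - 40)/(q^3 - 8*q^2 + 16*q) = (q^2 + 7*q + 10)/(q*(q - 4))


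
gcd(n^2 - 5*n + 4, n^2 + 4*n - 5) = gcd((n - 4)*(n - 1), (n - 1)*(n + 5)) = n - 1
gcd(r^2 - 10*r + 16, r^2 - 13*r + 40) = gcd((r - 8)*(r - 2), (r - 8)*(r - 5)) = r - 8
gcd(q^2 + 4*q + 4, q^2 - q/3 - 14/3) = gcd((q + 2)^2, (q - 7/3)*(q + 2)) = q + 2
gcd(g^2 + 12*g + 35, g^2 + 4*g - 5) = g + 5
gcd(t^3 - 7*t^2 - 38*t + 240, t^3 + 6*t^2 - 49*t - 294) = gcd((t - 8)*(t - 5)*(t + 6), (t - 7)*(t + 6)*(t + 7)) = t + 6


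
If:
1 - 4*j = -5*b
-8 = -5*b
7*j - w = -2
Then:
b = 8/5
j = 9/4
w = 71/4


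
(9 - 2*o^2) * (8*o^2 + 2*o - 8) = -16*o^4 - 4*o^3 + 88*o^2 + 18*o - 72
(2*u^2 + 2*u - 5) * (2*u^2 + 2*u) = 4*u^4 + 8*u^3 - 6*u^2 - 10*u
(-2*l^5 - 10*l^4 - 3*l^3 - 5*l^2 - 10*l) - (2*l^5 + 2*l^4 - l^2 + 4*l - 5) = -4*l^5 - 12*l^4 - 3*l^3 - 4*l^2 - 14*l + 5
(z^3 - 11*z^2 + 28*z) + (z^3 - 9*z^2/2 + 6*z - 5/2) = 2*z^3 - 31*z^2/2 + 34*z - 5/2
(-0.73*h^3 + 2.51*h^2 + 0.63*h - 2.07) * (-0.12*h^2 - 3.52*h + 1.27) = 0.0876*h^5 + 2.2684*h^4 - 9.8379*h^3 + 1.2185*h^2 + 8.0865*h - 2.6289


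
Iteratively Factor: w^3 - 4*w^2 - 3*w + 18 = (w - 3)*(w^2 - w - 6) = (w - 3)^2*(w + 2)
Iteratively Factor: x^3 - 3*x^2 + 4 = (x - 2)*(x^2 - x - 2) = (x - 2)^2*(x + 1)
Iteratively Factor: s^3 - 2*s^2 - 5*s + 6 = (s - 1)*(s^2 - s - 6) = (s - 3)*(s - 1)*(s + 2)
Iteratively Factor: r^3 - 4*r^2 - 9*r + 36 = (r - 4)*(r^2 - 9) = (r - 4)*(r + 3)*(r - 3)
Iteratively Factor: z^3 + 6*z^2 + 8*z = (z)*(z^2 + 6*z + 8) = z*(z + 2)*(z + 4)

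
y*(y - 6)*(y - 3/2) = y^3 - 15*y^2/2 + 9*y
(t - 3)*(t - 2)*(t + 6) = t^3 + t^2 - 24*t + 36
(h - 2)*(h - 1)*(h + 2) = h^3 - h^2 - 4*h + 4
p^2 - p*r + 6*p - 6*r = (p + 6)*(p - r)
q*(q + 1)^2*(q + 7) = q^4 + 9*q^3 + 15*q^2 + 7*q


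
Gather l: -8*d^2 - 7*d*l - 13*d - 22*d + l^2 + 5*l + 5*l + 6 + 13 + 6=-8*d^2 - 35*d + l^2 + l*(10 - 7*d) + 25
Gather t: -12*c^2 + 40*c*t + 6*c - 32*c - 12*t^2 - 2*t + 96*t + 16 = -12*c^2 - 26*c - 12*t^2 + t*(40*c + 94) + 16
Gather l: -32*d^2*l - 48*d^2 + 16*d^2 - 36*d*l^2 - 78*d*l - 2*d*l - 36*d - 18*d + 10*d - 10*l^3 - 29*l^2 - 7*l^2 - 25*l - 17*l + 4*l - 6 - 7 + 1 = -32*d^2 - 44*d - 10*l^3 + l^2*(-36*d - 36) + l*(-32*d^2 - 80*d - 38) - 12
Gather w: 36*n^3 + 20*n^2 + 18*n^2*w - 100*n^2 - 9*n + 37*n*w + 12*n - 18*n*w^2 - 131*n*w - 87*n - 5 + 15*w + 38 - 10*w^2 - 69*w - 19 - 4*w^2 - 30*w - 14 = 36*n^3 - 80*n^2 - 84*n + w^2*(-18*n - 14) + w*(18*n^2 - 94*n - 84)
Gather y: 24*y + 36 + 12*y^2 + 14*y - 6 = 12*y^2 + 38*y + 30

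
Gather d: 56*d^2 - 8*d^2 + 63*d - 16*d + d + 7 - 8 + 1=48*d^2 + 48*d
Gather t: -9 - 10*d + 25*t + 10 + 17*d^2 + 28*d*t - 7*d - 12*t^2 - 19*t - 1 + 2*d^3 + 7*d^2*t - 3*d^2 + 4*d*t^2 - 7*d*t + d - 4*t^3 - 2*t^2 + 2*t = 2*d^3 + 14*d^2 - 16*d - 4*t^3 + t^2*(4*d - 14) + t*(7*d^2 + 21*d + 8)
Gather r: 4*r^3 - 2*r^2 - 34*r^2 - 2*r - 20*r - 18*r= 4*r^3 - 36*r^2 - 40*r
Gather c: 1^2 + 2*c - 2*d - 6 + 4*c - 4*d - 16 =6*c - 6*d - 21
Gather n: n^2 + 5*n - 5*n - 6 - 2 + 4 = n^2 - 4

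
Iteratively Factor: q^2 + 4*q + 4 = (q + 2)*(q + 2)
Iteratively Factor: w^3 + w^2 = (w)*(w^2 + w) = w*(w + 1)*(w)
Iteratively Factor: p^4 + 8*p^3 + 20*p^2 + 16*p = (p + 2)*(p^3 + 6*p^2 + 8*p) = (p + 2)*(p + 4)*(p^2 + 2*p) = p*(p + 2)*(p + 4)*(p + 2)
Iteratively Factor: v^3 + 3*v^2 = (v)*(v^2 + 3*v) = v*(v + 3)*(v)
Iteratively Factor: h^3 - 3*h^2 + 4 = (h - 2)*(h^2 - h - 2) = (h - 2)^2*(h + 1)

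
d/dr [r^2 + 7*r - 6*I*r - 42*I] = 2*r + 7 - 6*I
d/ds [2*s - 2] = 2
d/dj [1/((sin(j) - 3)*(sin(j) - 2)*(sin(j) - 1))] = (-3*sin(j)^2 + 12*sin(j) - 11)*cos(j)/((sin(j) - 3)^2*(sin(j) - 2)^2*(sin(j) - 1)^2)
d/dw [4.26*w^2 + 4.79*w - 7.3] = 8.52*w + 4.79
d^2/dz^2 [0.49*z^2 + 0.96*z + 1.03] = 0.980000000000000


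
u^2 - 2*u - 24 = (u - 6)*(u + 4)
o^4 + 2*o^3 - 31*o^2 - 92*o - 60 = (o - 6)*(o + 1)*(o + 2)*(o + 5)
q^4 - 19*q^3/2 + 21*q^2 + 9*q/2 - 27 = (q - 6)*(q - 3)*(q - 3/2)*(q + 1)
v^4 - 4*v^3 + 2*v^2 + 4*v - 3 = (v - 3)*(v - 1)^2*(v + 1)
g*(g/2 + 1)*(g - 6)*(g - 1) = g^4/2 - 5*g^3/2 - 4*g^2 + 6*g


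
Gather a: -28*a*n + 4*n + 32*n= -28*a*n + 36*n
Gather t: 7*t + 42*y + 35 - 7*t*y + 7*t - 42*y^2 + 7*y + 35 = t*(14 - 7*y) - 42*y^2 + 49*y + 70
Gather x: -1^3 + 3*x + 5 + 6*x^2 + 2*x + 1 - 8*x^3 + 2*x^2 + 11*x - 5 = -8*x^3 + 8*x^2 + 16*x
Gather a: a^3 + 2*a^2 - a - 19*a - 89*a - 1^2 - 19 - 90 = a^3 + 2*a^2 - 109*a - 110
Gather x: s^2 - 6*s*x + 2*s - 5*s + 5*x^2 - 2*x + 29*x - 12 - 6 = s^2 - 3*s + 5*x^2 + x*(27 - 6*s) - 18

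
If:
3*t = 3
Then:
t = 1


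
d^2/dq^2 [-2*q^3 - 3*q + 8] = -12*q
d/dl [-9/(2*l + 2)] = 9/(2*(l + 1)^2)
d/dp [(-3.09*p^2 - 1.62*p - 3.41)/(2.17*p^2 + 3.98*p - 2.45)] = (-8.7828*p^2 + 29.9404*p + 17.5408)/(4.7089*p^4 + 17.2732*p^3 + 5.2074*p^2 - 19.502*p + 6.0025)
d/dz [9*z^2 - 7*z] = 18*z - 7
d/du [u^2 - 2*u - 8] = 2*u - 2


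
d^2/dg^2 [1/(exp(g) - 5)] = (exp(g) + 5)*exp(g)/(exp(g) - 5)^3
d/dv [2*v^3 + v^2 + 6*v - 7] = 6*v^2 + 2*v + 6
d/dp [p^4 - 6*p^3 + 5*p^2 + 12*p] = 4*p^3 - 18*p^2 + 10*p + 12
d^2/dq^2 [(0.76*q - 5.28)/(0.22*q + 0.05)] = (-1.38777878078145e-17*q - 0.527824)/(0.22*q + 0.05)^3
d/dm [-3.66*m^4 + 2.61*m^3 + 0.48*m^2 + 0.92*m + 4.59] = -14.64*m^3 + 7.83*m^2 + 0.96*m + 0.92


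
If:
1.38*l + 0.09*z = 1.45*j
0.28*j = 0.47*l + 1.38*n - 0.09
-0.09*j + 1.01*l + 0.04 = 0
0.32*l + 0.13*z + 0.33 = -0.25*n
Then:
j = -0.21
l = -0.06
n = 0.04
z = -2.48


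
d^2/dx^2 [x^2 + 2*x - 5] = 2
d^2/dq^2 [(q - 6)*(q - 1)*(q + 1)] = 6*q - 12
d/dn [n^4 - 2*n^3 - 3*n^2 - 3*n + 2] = 4*n^3 - 6*n^2 - 6*n - 3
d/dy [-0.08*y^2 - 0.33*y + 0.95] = -0.16*y - 0.33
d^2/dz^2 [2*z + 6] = 0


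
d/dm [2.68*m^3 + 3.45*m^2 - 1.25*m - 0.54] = 8.04*m^2 + 6.9*m - 1.25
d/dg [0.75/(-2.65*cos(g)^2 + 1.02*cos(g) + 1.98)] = (0.765 - 3.975*cos(g))*sin(g)/(-2.65*cos(g)^2 + 1.02*cos(g) + 1.98)^2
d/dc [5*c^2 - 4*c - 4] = 10*c - 4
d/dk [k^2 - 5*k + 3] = 2*k - 5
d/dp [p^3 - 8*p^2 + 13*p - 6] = 3*p^2 - 16*p + 13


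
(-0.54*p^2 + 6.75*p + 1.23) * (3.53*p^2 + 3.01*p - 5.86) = -1.9062*p^4 + 22.2021*p^3 + 27.8238*p^2 - 35.8527*p - 7.2078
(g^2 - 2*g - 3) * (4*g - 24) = 4*g^3 - 32*g^2 + 36*g + 72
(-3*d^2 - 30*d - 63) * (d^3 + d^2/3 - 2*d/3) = -3*d^5 - 31*d^4 - 71*d^3 - d^2 + 42*d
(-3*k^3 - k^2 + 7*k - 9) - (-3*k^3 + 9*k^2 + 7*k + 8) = -10*k^2 - 17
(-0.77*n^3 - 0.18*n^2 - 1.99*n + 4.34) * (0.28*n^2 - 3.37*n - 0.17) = -0.2156*n^5 + 2.5445*n^4 + 0.1803*n^3 + 7.9521*n^2 - 14.2875*n - 0.7378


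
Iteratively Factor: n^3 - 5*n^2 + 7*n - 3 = (n - 3)*(n^2 - 2*n + 1) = (n - 3)*(n - 1)*(n - 1)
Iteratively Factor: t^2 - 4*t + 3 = (t - 3)*(t - 1)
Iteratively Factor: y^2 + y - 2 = (y - 1)*(y + 2)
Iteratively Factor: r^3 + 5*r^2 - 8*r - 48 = (r - 3)*(r^2 + 8*r + 16) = (r - 3)*(r + 4)*(r + 4)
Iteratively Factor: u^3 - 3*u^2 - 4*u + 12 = (u - 3)*(u^2 - 4) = (u - 3)*(u + 2)*(u - 2)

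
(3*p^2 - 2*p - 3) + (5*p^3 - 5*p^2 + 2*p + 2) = 5*p^3 - 2*p^2 - 1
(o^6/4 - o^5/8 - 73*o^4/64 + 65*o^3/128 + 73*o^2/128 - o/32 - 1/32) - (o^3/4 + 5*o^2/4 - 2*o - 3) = o^6/4 - o^5/8 - 73*o^4/64 + 33*o^3/128 - 87*o^2/128 + 63*o/32 + 95/32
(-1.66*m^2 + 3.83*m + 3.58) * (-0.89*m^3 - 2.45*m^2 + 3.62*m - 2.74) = 1.4774*m^5 + 0.6583*m^4 - 18.5789*m^3 + 9.642*m^2 + 2.4654*m - 9.8092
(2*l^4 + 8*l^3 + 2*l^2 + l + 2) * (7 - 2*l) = -4*l^5 - 2*l^4 + 52*l^3 + 12*l^2 + 3*l + 14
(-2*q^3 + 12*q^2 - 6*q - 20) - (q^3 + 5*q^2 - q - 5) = -3*q^3 + 7*q^2 - 5*q - 15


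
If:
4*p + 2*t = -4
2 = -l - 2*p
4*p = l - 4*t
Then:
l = 4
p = -3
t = 4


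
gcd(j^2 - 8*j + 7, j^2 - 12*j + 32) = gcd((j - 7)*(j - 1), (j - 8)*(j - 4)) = 1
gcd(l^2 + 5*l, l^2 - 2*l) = l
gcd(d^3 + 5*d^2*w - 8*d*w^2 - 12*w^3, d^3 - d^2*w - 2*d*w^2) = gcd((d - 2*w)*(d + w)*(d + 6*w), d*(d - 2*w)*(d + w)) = -d^2 + d*w + 2*w^2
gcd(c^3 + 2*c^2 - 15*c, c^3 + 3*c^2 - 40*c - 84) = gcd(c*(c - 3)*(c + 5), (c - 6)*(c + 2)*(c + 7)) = 1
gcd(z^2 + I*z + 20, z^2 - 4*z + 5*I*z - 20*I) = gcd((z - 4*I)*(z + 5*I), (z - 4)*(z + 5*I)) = z + 5*I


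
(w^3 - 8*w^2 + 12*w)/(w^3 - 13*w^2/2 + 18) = 2*w/(2*w + 3)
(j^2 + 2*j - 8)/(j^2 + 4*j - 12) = (j + 4)/(j + 6)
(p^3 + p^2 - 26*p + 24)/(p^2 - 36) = (p^2 - 5*p + 4)/(p - 6)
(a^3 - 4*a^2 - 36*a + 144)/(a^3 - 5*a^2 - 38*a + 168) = (a - 6)/(a - 7)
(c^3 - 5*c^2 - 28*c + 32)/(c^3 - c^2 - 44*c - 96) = (c - 1)/(c + 3)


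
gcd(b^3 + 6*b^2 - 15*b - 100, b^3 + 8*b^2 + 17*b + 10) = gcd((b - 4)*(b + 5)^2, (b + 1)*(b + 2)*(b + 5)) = b + 5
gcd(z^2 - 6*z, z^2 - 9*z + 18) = z - 6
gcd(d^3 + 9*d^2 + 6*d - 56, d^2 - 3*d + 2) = d - 2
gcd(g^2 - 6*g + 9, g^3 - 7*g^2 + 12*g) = g - 3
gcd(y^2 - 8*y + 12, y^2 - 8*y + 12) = y^2 - 8*y + 12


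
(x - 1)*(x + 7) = x^2 + 6*x - 7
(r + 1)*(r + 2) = r^2 + 3*r + 2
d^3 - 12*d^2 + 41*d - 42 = (d - 7)*(d - 3)*(d - 2)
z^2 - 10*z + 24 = (z - 6)*(z - 4)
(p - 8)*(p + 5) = p^2 - 3*p - 40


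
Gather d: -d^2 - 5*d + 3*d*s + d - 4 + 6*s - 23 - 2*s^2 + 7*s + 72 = -d^2 + d*(3*s - 4) - 2*s^2 + 13*s + 45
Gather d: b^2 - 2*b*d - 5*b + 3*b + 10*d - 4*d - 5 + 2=b^2 - 2*b + d*(6 - 2*b) - 3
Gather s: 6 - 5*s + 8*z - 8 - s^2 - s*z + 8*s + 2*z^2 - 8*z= -s^2 + s*(3 - z) + 2*z^2 - 2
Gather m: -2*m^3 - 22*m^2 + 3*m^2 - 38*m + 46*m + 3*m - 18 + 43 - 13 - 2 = -2*m^3 - 19*m^2 + 11*m + 10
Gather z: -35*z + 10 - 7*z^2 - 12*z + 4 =-7*z^2 - 47*z + 14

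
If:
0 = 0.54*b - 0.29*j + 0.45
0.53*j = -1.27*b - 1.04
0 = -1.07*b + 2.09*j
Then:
No Solution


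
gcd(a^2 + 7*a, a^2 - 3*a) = a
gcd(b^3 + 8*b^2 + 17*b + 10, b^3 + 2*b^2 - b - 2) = b^2 + 3*b + 2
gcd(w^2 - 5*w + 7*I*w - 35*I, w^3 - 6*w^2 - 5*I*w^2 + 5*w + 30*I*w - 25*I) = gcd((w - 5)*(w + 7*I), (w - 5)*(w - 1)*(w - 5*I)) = w - 5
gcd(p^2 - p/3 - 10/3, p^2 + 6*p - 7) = 1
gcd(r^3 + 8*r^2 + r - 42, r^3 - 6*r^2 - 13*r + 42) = r^2 + r - 6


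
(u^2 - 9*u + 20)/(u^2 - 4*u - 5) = (u - 4)/(u + 1)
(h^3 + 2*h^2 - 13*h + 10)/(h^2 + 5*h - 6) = (h^2 + 3*h - 10)/(h + 6)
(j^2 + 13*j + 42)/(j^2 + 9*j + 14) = (j + 6)/(j + 2)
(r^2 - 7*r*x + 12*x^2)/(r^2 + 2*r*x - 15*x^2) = (r - 4*x)/(r + 5*x)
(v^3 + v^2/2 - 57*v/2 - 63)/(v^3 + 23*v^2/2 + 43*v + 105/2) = (v - 6)/(v + 5)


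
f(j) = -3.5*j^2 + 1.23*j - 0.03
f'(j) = 1.23 - 7.0*j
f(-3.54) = -48.24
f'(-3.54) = 26.01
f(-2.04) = -17.10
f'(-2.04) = 15.51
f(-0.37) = -0.96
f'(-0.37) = 3.82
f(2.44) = -17.87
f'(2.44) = -15.85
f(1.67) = -7.74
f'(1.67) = -10.46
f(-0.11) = -0.21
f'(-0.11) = 2.00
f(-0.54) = -1.71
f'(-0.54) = 5.01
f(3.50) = -38.60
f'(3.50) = -23.27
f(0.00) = -0.03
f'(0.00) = 1.23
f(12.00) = -489.27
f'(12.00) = -82.77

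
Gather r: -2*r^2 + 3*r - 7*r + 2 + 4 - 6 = -2*r^2 - 4*r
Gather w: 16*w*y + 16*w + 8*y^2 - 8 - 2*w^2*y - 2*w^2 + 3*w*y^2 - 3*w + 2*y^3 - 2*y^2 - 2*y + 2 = w^2*(-2*y - 2) + w*(3*y^2 + 16*y + 13) + 2*y^3 + 6*y^2 - 2*y - 6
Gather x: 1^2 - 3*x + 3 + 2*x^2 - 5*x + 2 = 2*x^2 - 8*x + 6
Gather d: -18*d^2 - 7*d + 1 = -18*d^2 - 7*d + 1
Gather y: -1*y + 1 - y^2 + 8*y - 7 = -y^2 + 7*y - 6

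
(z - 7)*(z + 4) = z^2 - 3*z - 28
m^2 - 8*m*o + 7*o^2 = (m - 7*o)*(m - o)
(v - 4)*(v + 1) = v^2 - 3*v - 4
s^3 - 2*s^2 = s^2*(s - 2)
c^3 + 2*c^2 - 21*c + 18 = (c - 3)*(c - 1)*(c + 6)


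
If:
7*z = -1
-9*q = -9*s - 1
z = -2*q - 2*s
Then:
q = 23/252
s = -5/252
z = -1/7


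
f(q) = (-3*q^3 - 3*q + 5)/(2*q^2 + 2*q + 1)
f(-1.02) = 10.80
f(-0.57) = 14.25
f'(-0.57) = -3.79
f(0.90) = 0.03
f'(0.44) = -4.60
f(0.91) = 0.00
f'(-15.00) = -1.49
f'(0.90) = -2.36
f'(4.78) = -1.46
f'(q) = (-4*q - 2)*(-3*q^3 - 3*q + 5)/(2*q^2 + 2*q + 1)^2 + (-9*q^2 - 3)/(2*q^2 + 2*q + 1) = (-6*q^4 - 12*q^3 - 3*q^2 - 20*q - 13)/(4*q^4 + 8*q^3 + 8*q^2 + 4*q + 1)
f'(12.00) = -1.49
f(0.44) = 1.51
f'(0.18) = -8.26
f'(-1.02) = 9.71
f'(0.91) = -2.34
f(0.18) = 3.12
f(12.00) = -16.66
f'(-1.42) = 4.02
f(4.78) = -5.99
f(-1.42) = 8.14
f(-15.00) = 24.17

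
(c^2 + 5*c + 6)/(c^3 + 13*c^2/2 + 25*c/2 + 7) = 2*(c + 3)/(2*c^2 + 9*c + 7)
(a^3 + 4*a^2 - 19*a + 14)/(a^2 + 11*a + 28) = (a^2 - 3*a + 2)/(a + 4)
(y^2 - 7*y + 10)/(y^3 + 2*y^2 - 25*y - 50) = (y - 2)/(y^2 + 7*y + 10)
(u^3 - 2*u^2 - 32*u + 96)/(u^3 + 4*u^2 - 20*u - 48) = (u - 4)/(u + 2)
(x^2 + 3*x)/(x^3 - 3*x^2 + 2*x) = (x + 3)/(x^2 - 3*x + 2)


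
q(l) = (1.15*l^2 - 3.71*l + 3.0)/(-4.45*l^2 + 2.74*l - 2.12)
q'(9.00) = -0.01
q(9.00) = -0.19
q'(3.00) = -0.05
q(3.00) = -0.07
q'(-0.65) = -0.60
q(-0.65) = -1.02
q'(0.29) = 1.68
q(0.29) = -1.19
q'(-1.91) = -0.16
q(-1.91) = -0.61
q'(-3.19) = -0.07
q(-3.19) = -0.47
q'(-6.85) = -0.01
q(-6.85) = -0.36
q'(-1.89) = -0.17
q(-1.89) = -0.61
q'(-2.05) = -0.14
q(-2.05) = -0.58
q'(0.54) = 2.01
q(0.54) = -0.69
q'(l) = (2.3*l - 3.71)/(-4.45*l^2 + 2.74*l - 2.12) + (8.9*l - 2.74)*(1.15*l^2 - 3.71*l + 3.0)/(-4.45*l^2 + 2.74*l - 2.12)^2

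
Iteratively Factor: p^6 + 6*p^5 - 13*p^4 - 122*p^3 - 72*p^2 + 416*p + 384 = (p + 4)*(p^5 + 2*p^4 - 21*p^3 - 38*p^2 + 80*p + 96) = (p - 4)*(p + 4)*(p^4 + 6*p^3 + 3*p^2 - 26*p - 24) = (p - 4)*(p + 1)*(p + 4)*(p^3 + 5*p^2 - 2*p - 24) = (p - 4)*(p + 1)*(p + 4)^2*(p^2 + p - 6) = (p - 4)*(p - 2)*(p + 1)*(p + 4)^2*(p + 3)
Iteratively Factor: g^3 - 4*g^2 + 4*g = (g - 2)*(g^2 - 2*g) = g*(g - 2)*(g - 2)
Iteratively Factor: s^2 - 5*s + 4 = (s - 4)*(s - 1)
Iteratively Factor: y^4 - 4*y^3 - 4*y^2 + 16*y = (y - 2)*(y^3 - 2*y^2 - 8*y) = (y - 2)*(y + 2)*(y^2 - 4*y) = (y - 4)*(y - 2)*(y + 2)*(y)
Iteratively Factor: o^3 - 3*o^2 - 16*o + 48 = (o + 4)*(o^2 - 7*o + 12) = (o - 3)*(o + 4)*(o - 4)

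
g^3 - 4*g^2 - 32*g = g*(g - 8)*(g + 4)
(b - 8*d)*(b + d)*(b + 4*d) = b^3 - 3*b^2*d - 36*b*d^2 - 32*d^3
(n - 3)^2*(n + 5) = n^3 - n^2 - 21*n + 45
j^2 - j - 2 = (j - 2)*(j + 1)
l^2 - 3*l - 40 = (l - 8)*(l + 5)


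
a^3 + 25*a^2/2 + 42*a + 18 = (a + 1/2)*(a + 6)^2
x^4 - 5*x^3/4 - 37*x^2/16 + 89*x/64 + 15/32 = (x - 2)*(x - 3/4)*(x + 1/4)*(x + 5/4)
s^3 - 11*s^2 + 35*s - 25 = (s - 5)^2*(s - 1)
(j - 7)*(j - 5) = j^2 - 12*j + 35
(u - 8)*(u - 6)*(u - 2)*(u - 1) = u^4 - 17*u^3 + 92*u^2 - 172*u + 96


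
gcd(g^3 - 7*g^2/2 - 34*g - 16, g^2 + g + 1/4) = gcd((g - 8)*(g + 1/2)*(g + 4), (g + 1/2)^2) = g + 1/2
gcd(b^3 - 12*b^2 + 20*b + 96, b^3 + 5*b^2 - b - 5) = 1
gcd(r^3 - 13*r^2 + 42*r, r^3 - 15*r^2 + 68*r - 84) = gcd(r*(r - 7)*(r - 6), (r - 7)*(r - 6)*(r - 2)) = r^2 - 13*r + 42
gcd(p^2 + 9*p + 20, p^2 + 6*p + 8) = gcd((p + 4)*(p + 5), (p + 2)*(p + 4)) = p + 4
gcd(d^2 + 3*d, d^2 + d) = d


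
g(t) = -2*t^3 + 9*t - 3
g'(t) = 9 - 6*t^2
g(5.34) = -259.49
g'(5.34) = -162.09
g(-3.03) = 25.37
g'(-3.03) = -46.09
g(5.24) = -243.60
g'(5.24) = -155.75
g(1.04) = 4.11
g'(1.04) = 2.51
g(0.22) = -1.04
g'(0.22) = 8.71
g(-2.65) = 10.37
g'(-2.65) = -33.14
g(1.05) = 4.13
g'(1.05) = 2.38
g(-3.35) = 42.04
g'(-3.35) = -58.34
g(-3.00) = 24.00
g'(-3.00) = -45.00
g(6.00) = -381.00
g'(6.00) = -207.00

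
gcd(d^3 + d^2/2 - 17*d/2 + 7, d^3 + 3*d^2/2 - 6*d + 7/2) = d^2 + 5*d/2 - 7/2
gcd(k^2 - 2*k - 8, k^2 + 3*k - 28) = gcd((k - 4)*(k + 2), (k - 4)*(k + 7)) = k - 4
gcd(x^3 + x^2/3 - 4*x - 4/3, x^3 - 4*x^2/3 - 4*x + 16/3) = x^2 - 4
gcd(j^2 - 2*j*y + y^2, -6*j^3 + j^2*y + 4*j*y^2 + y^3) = -j + y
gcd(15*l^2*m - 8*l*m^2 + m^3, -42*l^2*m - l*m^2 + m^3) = m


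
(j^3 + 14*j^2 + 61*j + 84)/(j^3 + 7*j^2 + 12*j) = (j + 7)/j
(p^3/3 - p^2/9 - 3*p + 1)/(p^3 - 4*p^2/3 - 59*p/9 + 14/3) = (3*p^2 + 8*p - 3)/(9*p^2 + 15*p - 14)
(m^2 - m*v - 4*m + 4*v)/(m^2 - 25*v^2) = (m^2 - m*v - 4*m + 4*v)/(m^2 - 25*v^2)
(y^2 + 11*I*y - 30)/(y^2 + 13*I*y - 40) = (y + 6*I)/(y + 8*I)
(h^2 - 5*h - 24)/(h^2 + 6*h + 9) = (h - 8)/(h + 3)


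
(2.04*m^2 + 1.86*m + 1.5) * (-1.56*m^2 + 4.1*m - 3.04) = -3.1824*m^4 + 5.4624*m^3 - 0.9156*m^2 + 0.495599999999999*m - 4.56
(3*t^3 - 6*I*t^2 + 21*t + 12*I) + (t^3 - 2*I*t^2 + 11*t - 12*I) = 4*t^3 - 8*I*t^2 + 32*t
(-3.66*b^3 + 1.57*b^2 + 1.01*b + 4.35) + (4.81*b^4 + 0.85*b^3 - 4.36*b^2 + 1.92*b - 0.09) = 4.81*b^4 - 2.81*b^3 - 2.79*b^2 + 2.93*b + 4.26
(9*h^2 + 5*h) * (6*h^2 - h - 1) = 54*h^4 + 21*h^3 - 14*h^2 - 5*h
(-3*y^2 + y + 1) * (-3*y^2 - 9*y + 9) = 9*y^4 + 24*y^3 - 39*y^2 + 9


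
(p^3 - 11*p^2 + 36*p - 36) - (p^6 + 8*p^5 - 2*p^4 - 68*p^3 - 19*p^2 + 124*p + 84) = -p^6 - 8*p^5 + 2*p^4 + 69*p^3 + 8*p^2 - 88*p - 120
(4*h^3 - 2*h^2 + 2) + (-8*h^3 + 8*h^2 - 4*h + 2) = -4*h^3 + 6*h^2 - 4*h + 4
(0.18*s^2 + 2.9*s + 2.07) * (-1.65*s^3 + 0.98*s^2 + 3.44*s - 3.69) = -0.297*s^5 - 4.6086*s^4 + 0.0457000000000005*s^3 + 11.3404*s^2 - 3.5802*s - 7.6383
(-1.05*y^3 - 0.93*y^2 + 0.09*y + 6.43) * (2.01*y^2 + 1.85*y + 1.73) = -2.1105*y^5 - 3.8118*y^4 - 3.3561*y^3 + 11.4819*y^2 + 12.0512*y + 11.1239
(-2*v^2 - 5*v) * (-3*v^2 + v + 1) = 6*v^4 + 13*v^3 - 7*v^2 - 5*v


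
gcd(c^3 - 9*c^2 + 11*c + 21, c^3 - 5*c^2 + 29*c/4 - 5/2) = 1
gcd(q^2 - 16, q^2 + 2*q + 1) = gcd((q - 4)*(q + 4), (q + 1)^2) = 1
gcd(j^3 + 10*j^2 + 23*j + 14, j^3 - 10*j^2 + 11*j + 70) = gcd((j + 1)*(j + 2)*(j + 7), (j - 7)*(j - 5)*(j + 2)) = j + 2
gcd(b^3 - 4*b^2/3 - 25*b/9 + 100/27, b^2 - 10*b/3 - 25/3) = b + 5/3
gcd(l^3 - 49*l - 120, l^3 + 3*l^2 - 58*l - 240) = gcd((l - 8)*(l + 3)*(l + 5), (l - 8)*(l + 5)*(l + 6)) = l^2 - 3*l - 40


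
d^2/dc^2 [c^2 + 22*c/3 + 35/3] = 2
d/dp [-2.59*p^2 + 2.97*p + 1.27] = 2.97 - 5.18*p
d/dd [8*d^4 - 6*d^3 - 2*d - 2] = 32*d^3 - 18*d^2 - 2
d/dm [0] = 0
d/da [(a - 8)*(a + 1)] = 2*a - 7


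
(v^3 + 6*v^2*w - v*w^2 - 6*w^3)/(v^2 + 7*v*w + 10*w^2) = (v^3 + 6*v^2*w - v*w^2 - 6*w^3)/(v^2 + 7*v*w + 10*w^2)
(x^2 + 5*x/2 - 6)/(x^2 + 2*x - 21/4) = 2*(x + 4)/(2*x + 7)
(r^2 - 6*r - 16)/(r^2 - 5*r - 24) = (r + 2)/(r + 3)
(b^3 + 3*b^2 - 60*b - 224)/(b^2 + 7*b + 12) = (b^2 - b - 56)/(b + 3)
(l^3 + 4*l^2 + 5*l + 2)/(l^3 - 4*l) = (l^2 + 2*l + 1)/(l*(l - 2))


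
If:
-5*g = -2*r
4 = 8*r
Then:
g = 1/5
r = 1/2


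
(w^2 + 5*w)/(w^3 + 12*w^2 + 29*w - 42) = w*(w + 5)/(w^3 + 12*w^2 + 29*w - 42)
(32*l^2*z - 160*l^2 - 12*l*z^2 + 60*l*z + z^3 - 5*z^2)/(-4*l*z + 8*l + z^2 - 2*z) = (-8*l*z + 40*l + z^2 - 5*z)/(z - 2)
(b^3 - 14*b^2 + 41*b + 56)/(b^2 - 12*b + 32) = (b^2 - 6*b - 7)/(b - 4)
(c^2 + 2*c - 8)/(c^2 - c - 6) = (-c^2 - 2*c + 8)/(-c^2 + c + 6)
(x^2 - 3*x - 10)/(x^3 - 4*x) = (x - 5)/(x*(x - 2))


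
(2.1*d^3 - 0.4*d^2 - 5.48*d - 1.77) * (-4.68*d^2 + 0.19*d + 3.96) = -9.828*d^5 + 2.271*d^4 + 33.8864*d^3 + 5.6584*d^2 - 22.0371*d - 7.0092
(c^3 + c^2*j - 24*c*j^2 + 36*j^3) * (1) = c^3 + c^2*j - 24*c*j^2 + 36*j^3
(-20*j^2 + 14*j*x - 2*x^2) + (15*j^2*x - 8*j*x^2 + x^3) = 15*j^2*x - 20*j^2 - 8*j*x^2 + 14*j*x + x^3 - 2*x^2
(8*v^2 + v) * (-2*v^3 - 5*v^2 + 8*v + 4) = -16*v^5 - 42*v^4 + 59*v^3 + 40*v^2 + 4*v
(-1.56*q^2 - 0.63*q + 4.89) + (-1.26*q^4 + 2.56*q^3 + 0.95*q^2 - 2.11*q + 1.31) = -1.26*q^4 + 2.56*q^3 - 0.61*q^2 - 2.74*q + 6.2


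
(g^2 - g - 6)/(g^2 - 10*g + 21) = (g + 2)/(g - 7)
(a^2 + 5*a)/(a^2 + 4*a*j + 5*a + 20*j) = a/(a + 4*j)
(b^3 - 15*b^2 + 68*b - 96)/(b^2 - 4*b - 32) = (b^2 - 7*b + 12)/(b + 4)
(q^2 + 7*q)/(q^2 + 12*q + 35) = q/(q + 5)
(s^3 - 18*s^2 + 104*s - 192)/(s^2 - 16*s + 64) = (s^2 - 10*s + 24)/(s - 8)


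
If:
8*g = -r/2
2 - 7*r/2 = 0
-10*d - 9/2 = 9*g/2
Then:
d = -243/560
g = -1/28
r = 4/7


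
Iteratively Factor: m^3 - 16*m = (m)*(m^2 - 16) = m*(m - 4)*(m + 4)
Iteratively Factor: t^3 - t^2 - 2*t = (t - 2)*(t^2 + t) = (t - 2)*(t + 1)*(t)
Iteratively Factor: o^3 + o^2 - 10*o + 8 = (o + 4)*(o^2 - 3*o + 2) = (o - 1)*(o + 4)*(o - 2)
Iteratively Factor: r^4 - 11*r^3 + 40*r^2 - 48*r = (r - 4)*(r^3 - 7*r^2 + 12*r) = (r - 4)*(r - 3)*(r^2 - 4*r) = (r - 4)^2*(r - 3)*(r)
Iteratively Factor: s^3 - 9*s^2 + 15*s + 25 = (s + 1)*(s^2 - 10*s + 25) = (s - 5)*(s + 1)*(s - 5)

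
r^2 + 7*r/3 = r*(r + 7/3)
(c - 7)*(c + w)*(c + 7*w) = c^3 + 8*c^2*w - 7*c^2 + 7*c*w^2 - 56*c*w - 49*w^2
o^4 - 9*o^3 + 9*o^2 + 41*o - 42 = (o - 7)*(o - 3)*(o - 1)*(o + 2)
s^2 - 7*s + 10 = (s - 5)*(s - 2)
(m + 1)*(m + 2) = m^2 + 3*m + 2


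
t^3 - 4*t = t*(t - 2)*(t + 2)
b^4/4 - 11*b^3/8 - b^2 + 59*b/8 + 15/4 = (b/4 + 1/2)*(b - 5)*(b - 3)*(b + 1/2)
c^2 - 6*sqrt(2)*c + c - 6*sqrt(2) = (c + 1)*(c - 6*sqrt(2))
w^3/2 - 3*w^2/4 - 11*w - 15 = (w/2 + 1)*(w - 6)*(w + 5/2)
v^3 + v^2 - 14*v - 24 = (v - 4)*(v + 2)*(v + 3)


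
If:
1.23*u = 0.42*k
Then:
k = 2.92857142857143*u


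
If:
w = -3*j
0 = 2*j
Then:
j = 0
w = 0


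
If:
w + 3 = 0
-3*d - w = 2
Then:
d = 1/3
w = -3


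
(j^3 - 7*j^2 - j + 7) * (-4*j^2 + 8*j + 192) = -4*j^5 + 36*j^4 + 140*j^3 - 1380*j^2 - 136*j + 1344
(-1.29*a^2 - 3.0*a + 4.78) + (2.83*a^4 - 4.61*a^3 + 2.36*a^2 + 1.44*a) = 2.83*a^4 - 4.61*a^3 + 1.07*a^2 - 1.56*a + 4.78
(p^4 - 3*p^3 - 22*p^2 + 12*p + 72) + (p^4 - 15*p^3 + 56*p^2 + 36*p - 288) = 2*p^4 - 18*p^3 + 34*p^2 + 48*p - 216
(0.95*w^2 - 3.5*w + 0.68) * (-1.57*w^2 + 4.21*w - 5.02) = -1.4915*w^4 + 9.4945*w^3 - 20.5716*w^2 + 20.4328*w - 3.4136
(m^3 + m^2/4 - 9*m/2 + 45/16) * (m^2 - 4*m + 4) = m^5 - 15*m^4/4 - 3*m^3/2 + 349*m^2/16 - 117*m/4 + 45/4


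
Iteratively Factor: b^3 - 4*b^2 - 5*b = (b)*(b^2 - 4*b - 5) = b*(b - 5)*(b + 1)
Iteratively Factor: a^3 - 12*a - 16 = (a + 2)*(a^2 - 2*a - 8) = (a + 2)^2*(a - 4)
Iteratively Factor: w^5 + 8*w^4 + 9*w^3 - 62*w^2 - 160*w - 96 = (w + 1)*(w^4 + 7*w^3 + 2*w^2 - 64*w - 96) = (w - 3)*(w + 1)*(w^3 + 10*w^2 + 32*w + 32) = (w - 3)*(w + 1)*(w + 4)*(w^2 + 6*w + 8) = (w - 3)*(w + 1)*(w + 4)^2*(w + 2)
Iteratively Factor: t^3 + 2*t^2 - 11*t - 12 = (t + 1)*(t^2 + t - 12) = (t + 1)*(t + 4)*(t - 3)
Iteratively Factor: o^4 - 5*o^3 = (o)*(o^3 - 5*o^2) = o*(o - 5)*(o^2) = o^2*(o - 5)*(o)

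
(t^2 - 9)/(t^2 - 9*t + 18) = (t + 3)/(t - 6)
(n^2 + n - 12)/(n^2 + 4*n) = (n - 3)/n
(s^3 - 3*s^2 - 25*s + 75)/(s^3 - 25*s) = (s - 3)/s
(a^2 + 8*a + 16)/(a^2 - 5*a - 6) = (a^2 + 8*a + 16)/(a^2 - 5*a - 6)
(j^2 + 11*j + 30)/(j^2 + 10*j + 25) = (j + 6)/(j + 5)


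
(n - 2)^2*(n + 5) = n^3 + n^2 - 16*n + 20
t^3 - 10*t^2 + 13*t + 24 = (t - 8)*(t - 3)*(t + 1)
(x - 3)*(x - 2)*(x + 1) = x^3 - 4*x^2 + x + 6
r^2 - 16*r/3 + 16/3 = (r - 4)*(r - 4/3)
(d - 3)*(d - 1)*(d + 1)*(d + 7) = d^4 + 4*d^3 - 22*d^2 - 4*d + 21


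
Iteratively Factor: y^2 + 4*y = (y + 4)*(y)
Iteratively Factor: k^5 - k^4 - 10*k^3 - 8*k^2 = (k + 1)*(k^4 - 2*k^3 - 8*k^2) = (k - 4)*(k + 1)*(k^3 + 2*k^2) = k*(k - 4)*(k + 1)*(k^2 + 2*k) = k^2*(k - 4)*(k + 1)*(k + 2)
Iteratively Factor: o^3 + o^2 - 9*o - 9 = (o + 3)*(o^2 - 2*o - 3) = (o - 3)*(o + 3)*(o + 1)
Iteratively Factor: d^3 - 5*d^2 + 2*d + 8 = (d - 2)*(d^2 - 3*d - 4) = (d - 2)*(d + 1)*(d - 4)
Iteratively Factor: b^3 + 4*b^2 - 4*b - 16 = (b + 4)*(b^2 - 4) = (b - 2)*(b + 4)*(b + 2)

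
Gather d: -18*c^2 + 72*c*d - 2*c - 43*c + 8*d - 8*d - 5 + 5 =-18*c^2 + 72*c*d - 45*c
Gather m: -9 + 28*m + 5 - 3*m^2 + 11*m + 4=-3*m^2 + 39*m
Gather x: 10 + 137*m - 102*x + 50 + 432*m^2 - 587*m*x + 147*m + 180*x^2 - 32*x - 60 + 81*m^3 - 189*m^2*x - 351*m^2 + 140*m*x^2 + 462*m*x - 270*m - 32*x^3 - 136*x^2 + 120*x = 81*m^3 + 81*m^2 + 14*m - 32*x^3 + x^2*(140*m + 44) + x*(-189*m^2 - 125*m - 14)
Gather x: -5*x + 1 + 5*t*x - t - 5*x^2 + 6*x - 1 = -t - 5*x^2 + x*(5*t + 1)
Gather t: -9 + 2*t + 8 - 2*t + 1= 0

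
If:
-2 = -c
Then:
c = 2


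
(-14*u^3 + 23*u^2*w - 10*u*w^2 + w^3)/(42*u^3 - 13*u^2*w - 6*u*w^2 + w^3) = (-u + w)/(3*u + w)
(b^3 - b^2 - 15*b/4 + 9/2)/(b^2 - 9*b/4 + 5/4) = (4*b^3 - 4*b^2 - 15*b + 18)/(4*b^2 - 9*b + 5)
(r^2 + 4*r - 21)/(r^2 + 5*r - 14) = (r - 3)/(r - 2)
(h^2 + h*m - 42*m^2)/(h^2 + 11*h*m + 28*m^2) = (h - 6*m)/(h + 4*m)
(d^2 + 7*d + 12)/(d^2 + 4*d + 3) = (d + 4)/(d + 1)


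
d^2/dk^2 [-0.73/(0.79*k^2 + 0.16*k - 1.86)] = (0.911186*k^2 + 0.184544*k - 0.73*(1.58*k + 0.16)*(3.16*k + 0.32) - 2.145324)/(0.79*k^2 + 0.16*k - 1.86)^3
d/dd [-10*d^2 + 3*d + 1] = 3 - 20*d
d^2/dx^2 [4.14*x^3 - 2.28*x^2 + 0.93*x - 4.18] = 24.84*x - 4.56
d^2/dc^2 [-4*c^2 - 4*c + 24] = -8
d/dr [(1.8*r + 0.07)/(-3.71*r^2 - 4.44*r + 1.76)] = (6.678*r^2 + 0.519400000000001*r + 3.4788)/(13.7641*r^4 + 32.9448*r^3 + 6.6544*r^2 - 15.6288*r + 3.0976)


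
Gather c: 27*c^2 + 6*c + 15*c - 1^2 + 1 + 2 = 27*c^2 + 21*c + 2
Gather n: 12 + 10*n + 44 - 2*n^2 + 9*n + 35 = -2*n^2 + 19*n + 91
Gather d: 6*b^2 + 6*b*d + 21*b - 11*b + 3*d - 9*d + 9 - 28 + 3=6*b^2 + 10*b + d*(6*b - 6) - 16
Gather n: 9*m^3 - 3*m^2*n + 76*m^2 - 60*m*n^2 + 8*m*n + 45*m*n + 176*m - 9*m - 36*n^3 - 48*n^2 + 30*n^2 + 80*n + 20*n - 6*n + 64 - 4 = 9*m^3 + 76*m^2 + 167*m - 36*n^3 + n^2*(-60*m - 18) + n*(-3*m^2 + 53*m + 94) + 60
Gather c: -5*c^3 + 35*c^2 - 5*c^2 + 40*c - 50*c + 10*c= -5*c^3 + 30*c^2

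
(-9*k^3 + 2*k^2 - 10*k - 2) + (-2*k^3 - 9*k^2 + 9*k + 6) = -11*k^3 - 7*k^2 - k + 4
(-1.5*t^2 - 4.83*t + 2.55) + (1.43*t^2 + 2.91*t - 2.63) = -0.0700000000000001*t^2 - 1.92*t - 0.0800000000000001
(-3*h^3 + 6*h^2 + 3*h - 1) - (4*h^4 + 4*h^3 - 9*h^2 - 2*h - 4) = -4*h^4 - 7*h^3 + 15*h^2 + 5*h + 3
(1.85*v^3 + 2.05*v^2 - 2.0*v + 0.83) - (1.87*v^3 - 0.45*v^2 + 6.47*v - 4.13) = -0.02*v^3 + 2.5*v^2 - 8.47*v + 4.96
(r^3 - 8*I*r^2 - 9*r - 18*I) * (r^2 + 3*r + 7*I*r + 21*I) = r^5 + 3*r^4 - I*r^4 + 47*r^3 - 3*I*r^3 + 141*r^2 - 81*I*r^2 + 126*r - 243*I*r + 378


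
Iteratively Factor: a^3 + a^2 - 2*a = (a - 1)*(a^2 + 2*a) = a*(a - 1)*(a + 2)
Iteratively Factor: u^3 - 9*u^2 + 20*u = (u - 4)*(u^2 - 5*u) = u*(u - 4)*(u - 5)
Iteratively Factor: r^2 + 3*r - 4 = (r - 1)*(r + 4)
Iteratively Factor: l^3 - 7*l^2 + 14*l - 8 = (l - 2)*(l^2 - 5*l + 4) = (l - 4)*(l - 2)*(l - 1)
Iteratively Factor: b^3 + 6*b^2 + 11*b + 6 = (b + 1)*(b^2 + 5*b + 6) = (b + 1)*(b + 2)*(b + 3)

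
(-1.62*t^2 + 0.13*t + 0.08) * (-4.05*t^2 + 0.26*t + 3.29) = 6.561*t^4 - 0.9477*t^3 - 5.62*t^2 + 0.4485*t + 0.2632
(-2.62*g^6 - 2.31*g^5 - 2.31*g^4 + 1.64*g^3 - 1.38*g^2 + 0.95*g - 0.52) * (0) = 0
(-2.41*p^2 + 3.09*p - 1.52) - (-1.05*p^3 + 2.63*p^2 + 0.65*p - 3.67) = 1.05*p^3 - 5.04*p^2 + 2.44*p + 2.15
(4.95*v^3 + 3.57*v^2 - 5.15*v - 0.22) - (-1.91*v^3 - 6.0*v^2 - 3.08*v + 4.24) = 6.86*v^3 + 9.57*v^2 - 2.07*v - 4.46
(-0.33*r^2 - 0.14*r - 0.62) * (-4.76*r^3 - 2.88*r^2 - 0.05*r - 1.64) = 1.5708*r^5 + 1.6168*r^4 + 3.3709*r^3 + 2.3338*r^2 + 0.2606*r + 1.0168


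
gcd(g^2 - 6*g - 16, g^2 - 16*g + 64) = g - 8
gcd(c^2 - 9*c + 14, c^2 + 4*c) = 1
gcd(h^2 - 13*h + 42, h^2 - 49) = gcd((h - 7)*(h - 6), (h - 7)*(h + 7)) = h - 7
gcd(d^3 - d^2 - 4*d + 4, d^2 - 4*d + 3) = d - 1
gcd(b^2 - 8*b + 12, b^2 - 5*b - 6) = b - 6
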